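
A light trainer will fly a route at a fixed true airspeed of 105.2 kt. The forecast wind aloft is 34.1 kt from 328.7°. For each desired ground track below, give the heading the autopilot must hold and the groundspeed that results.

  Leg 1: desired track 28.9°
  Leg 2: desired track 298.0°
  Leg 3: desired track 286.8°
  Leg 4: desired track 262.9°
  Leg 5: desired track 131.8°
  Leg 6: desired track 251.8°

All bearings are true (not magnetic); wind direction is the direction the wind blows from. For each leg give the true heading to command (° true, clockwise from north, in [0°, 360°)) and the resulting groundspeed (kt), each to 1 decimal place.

Leg 1: desired track 28.9°; wind correction -16.3° → command heading 12.6°, groundspeed 84.0 kt
Leg 2: desired track 298.0°; wind correction +9.5° → command heading 307.5°, groundspeed 74.4 kt
Leg 3: desired track 286.8°; wind correction +12.5° → command heading 299.3°, groundspeed 77.3 kt
Leg 4: desired track 262.9°; wind correction +17.2° → command heading 280.1°, groundspeed 86.5 kt
Leg 5: desired track 131.8°; wind correction -5.4° → command heading 126.4°, groundspeed 137.4 kt
Leg 6: desired track 251.8°; wind correction +18.4° → command heading 270.2°, groundspeed 92.1 kt

Leg 1: heading=12.6°, groundspeed=84.0 kt
Leg 2: heading=307.5°, groundspeed=74.4 kt
Leg 3: heading=299.3°, groundspeed=77.3 kt
Leg 4: heading=280.1°, groundspeed=86.5 kt
Leg 5: heading=126.4°, groundspeed=137.4 kt
Leg 6: heading=270.2°, groundspeed=92.1 kt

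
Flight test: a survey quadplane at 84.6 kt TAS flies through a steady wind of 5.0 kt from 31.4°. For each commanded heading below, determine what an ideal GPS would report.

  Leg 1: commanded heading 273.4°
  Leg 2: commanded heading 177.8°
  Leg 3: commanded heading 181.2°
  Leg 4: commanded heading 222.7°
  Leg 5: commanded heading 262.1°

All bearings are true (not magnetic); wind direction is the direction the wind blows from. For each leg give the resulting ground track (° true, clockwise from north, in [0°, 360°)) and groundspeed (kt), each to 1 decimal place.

Leg 1: heading 273.4°; drift -2.9° → track 270.5°, groundspeed 87.1 kt
Leg 2: heading 177.8°; drift +1.8° → track 179.6°, groundspeed 88.8 kt
Leg 3: heading 181.2°; drift +1.6° → track 182.8°, groundspeed 89.0 kt
Leg 4: heading 222.7°; drift -0.6° → track 222.1°, groundspeed 89.5 kt
Leg 5: heading 262.1°; drift -2.5° → track 259.6°, groundspeed 87.9 kt

Leg 1: track=270.5°, groundspeed=87.1 kt
Leg 2: track=179.6°, groundspeed=88.8 kt
Leg 3: track=182.8°, groundspeed=89.0 kt
Leg 4: track=222.1°, groundspeed=89.5 kt
Leg 5: track=259.6°, groundspeed=87.9 kt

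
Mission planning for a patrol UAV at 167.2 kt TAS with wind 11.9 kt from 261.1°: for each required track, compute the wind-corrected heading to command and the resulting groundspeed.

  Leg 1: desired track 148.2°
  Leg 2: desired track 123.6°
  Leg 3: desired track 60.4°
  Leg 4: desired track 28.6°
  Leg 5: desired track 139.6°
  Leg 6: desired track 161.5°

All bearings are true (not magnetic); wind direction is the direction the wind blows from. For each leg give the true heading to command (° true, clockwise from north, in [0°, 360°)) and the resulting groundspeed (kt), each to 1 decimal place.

Leg 1: heading=152.0°, groundspeed=171.5 kt
Leg 2: heading=126.4°, groundspeed=175.8 kt
Leg 3: heading=59.0°, groundspeed=178.3 kt
Leg 4: heading=25.4°, groundspeed=174.2 kt
Leg 5: heading=143.1°, groundspeed=173.1 kt
Leg 6: heading=165.5°, groundspeed=168.8 kt

Leg 1: desired track 148.2°; wind correction +3.8° → command heading 152.0°, groundspeed 171.5 kt
Leg 2: desired track 123.6°; wind correction +2.8° → command heading 126.4°, groundspeed 175.8 kt
Leg 3: desired track 60.4°; wind correction -1.4° → command heading 59.0°, groundspeed 178.3 kt
Leg 4: desired track 28.6°; wind correction -3.2° → command heading 25.4°, groundspeed 174.2 kt
Leg 5: desired track 139.6°; wind correction +3.5° → command heading 143.1°, groundspeed 173.1 kt
Leg 6: desired track 161.5°; wind correction +4.0° → command heading 165.5°, groundspeed 168.8 kt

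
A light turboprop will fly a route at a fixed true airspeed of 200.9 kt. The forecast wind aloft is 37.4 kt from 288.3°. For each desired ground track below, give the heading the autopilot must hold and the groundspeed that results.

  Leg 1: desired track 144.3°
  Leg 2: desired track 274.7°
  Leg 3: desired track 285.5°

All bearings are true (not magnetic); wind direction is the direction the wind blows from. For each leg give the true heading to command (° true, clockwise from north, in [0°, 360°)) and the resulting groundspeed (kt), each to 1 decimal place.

Leg 1: desired track 144.3°; wind correction +6.3° → command heading 150.6°, groundspeed 230.0 kt
Leg 2: desired track 274.7°; wind correction +2.5° → command heading 277.2°, groundspeed 164.4 kt
Leg 3: desired track 285.5°; wind correction +0.5° → command heading 286.0°, groundspeed 163.5 kt

Leg 1: heading=150.6°, groundspeed=230.0 kt
Leg 2: heading=277.2°, groundspeed=164.4 kt
Leg 3: heading=286.0°, groundspeed=163.5 kt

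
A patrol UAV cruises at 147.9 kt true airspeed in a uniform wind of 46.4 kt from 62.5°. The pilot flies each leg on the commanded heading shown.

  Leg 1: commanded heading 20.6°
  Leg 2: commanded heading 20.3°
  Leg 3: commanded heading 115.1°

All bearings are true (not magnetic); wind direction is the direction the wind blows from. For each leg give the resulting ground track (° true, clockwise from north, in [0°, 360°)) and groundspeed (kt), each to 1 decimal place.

Leg 1: heading 20.6°; drift -15.3° → track 5.3°, groundspeed 117.5 kt
Leg 2: heading 20.3°; drift -15.4° → track 4.9°, groundspeed 117.7 kt
Leg 3: heading 115.1°; drift +17.1° → track 132.2°, groundspeed 125.3 kt

Leg 1: track=5.3°, groundspeed=117.5 kt
Leg 2: track=4.9°, groundspeed=117.7 kt
Leg 3: track=132.2°, groundspeed=125.3 kt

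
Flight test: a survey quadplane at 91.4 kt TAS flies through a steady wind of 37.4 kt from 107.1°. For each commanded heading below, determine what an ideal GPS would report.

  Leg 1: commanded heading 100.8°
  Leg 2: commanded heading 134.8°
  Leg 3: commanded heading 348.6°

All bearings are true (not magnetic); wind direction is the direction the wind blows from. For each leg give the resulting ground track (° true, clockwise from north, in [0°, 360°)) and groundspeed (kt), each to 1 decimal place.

Leg 1: heading 100.8°; drift -4.3° → track 96.5°, groundspeed 54.4 kt
Leg 2: heading 134.8°; drift +16.6° → track 151.4°, groundspeed 60.8 kt
Leg 3: heading 348.6°; drift -16.7° → track 331.9°, groundspeed 114.1 kt

Leg 1: track=96.5°, groundspeed=54.4 kt
Leg 2: track=151.4°, groundspeed=60.8 kt
Leg 3: track=331.9°, groundspeed=114.1 kt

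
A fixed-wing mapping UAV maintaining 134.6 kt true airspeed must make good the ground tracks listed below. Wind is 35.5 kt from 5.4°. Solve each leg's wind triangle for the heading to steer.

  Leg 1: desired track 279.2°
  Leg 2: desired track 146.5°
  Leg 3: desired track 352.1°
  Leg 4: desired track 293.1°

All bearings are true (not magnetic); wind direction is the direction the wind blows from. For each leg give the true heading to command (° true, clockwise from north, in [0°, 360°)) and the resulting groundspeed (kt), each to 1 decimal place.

Leg 1: heading=294.5°, groundspeed=127.5 kt
Leg 2: heading=137.0°, groundspeed=160.4 kt
Leg 3: heading=355.6°, groundspeed=99.8 kt
Leg 4: heading=307.7°, groundspeed=119.5 kt

Leg 1: desired track 279.2°; wind correction +15.3° → command heading 294.5°, groundspeed 127.5 kt
Leg 2: desired track 146.5°; wind correction -9.5° → command heading 137.0°, groundspeed 160.4 kt
Leg 3: desired track 352.1°; wind correction +3.5° → command heading 355.6°, groundspeed 99.8 kt
Leg 4: desired track 293.1°; wind correction +14.6° → command heading 307.7°, groundspeed 119.5 kt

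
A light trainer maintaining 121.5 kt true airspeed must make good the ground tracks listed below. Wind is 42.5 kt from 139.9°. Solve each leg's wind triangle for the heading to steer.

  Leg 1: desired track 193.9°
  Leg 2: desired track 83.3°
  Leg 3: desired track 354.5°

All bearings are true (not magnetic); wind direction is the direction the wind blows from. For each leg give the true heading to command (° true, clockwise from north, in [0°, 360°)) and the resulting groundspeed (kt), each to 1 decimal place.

Leg 1: desired track 193.9°; wind correction -16.4° → command heading 177.5°, groundspeed 91.6 kt
Leg 2: desired track 83.3°; wind correction +17.0° → command heading 100.3°, groundspeed 92.8 kt
Leg 3: desired track 354.5°; wind correction +11.5° → command heading 6.0°, groundspeed 154.1 kt

Leg 1: heading=177.5°, groundspeed=91.6 kt
Leg 2: heading=100.3°, groundspeed=92.8 kt
Leg 3: heading=6.0°, groundspeed=154.1 kt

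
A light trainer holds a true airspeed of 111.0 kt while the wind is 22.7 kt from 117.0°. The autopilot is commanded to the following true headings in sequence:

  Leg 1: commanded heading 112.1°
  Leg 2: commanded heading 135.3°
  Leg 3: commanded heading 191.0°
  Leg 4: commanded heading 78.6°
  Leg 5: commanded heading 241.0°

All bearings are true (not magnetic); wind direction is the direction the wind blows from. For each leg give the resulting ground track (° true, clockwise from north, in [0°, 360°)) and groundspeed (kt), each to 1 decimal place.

Leg 1: track=110.8°, groundspeed=88.4 kt
Leg 2: track=139.9°, groundspeed=89.7 kt
Leg 3: track=202.8°, groundspeed=107.0 kt
Leg 4: track=70.0°, groundspeed=94.3 kt
Leg 5: track=249.7°, groundspeed=125.1 kt

Leg 1: heading 112.1°; drift -1.3° → track 110.8°, groundspeed 88.4 kt
Leg 2: heading 135.3°; drift +4.6° → track 139.9°, groundspeed 89.7 kt
Leg 3: heading 191.0°; drift +11.8° → track 202.8°, groundspeed 107.0 kt
Leg 4: heading 78.6°; drift -8.6° → track 70.0°, groundspeed 94.3 kt
Leg 5: heading 241.0°; drift +8.7° → track 249.7°, groundspeed 125.1 kt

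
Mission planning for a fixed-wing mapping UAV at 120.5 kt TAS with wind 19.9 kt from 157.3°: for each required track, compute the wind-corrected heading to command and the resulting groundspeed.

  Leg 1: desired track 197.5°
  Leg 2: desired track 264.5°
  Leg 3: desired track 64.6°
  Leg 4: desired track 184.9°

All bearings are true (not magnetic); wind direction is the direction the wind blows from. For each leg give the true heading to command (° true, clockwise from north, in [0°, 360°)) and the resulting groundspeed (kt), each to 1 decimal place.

Leg 1: heading=191.4°, groundspeed=104.6 kt
Leg 2: heading=255.4°, groundspeed=124.9 kt
Leg 3: heading=74.1°, groundspeed=119.8 kt
Leg 4: heading=180.5°, groundspeed=102.5 kt

Leg 1: desired track 197.5°; wind correction -6.1° → command heading 191.4°, groundspeed 104.6 kt
Leg 2: desired track 264.5°; wind correction -9.1° → command heading 255.4°, groundspeed 124.9 kt
Leg 3: desired track 64.6°; wind correction +9.5° → command heading 74.1°, groundspeed 119.8 kt
Leg 4: desired track 184.9°; wind correction -4.4° → command heading 180.5°, groundspeed 102.5 kt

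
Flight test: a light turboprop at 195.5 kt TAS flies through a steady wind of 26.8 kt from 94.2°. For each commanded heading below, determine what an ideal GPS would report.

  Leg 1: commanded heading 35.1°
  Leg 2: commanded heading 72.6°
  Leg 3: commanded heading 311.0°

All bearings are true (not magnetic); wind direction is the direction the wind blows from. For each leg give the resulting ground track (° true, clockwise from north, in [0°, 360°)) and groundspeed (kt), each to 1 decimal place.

Leg 1: track=27.9°, groundspeed=183.2 kt
Leg 2: track=69.3°, groundspeed=170.9 kt
Leg 3: track=306.8°, groundspeed=217.6 kt

Leg 1: heading 35.1°; drift -7.2° → track 27.9°, groundspeed 183.2 kt
Leg 2: heading 72.6°; drift -3.3° → track 69.3°, groundspeed 170.9 kt
Leg 3: heading 311.0°; drift -4.2° → track 306.8°, groundspeed 217.6 kt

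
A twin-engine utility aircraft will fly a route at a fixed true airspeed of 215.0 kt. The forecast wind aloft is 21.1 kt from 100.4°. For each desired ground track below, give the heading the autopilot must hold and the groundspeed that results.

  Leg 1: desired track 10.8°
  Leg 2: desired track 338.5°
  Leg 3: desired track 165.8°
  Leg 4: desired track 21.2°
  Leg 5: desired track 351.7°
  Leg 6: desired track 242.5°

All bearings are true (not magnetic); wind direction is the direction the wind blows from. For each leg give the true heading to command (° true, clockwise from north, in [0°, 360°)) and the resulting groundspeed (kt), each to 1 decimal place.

Leg 1: desired track 10.8°; wind correction +5.6° → command heading 16.4°, groundspeed 213.8 kt
Leg 2: desired track 338.5°; wind correction +4.8° → command heading 343.3°, groundspeed 225.4 kt
Leg 3: desired track 165.8°; wind correction -5.1° → command heading 160.7°, groundspeed 205.4 kt
Leg 4: desired track 21.2°; wind correction +5.5° → command heading 26.7°, groundspeed 210.0 kt
Leg 5: desired track 351.7°; wind correction +5.3° → command heading 357.0°, groundspeed 220.8 kt
Leg 6: desired track 242.5°; wind correction -3.5° → command heading 239.0°, groundspeed 231.3 kt

Leg 1: heading=16.4°, groundspeed=213.8 kt
Leg 2: heading=343.3°, groundspeed=225.4 kt
Leg 3: heading=160.7°, groundspeed=205.4 kt
Leg 4: heading=26.7°, groundspeed=210.0 kt
Leg 5: heading=357.0°, groundspeed=220.8 kt
Leg 6: heading=239.0°, groundspeed=231.3 kt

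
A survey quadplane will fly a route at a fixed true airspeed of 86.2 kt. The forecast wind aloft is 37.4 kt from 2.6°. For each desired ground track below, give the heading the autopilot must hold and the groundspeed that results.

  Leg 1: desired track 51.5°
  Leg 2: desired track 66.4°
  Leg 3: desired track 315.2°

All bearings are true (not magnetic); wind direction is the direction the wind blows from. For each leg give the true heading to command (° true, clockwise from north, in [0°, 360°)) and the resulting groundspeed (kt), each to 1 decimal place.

Leg 1: heading=32.4°, groundspeed=56.9 kt
Leg 2: heading=43.5°, groundspeed=62.9 kt
Leg 3: heading=333.8°, groundspeed=56.4 kt

Leg 1: desired track 51.5°; wind correction -19.1° → command heading 32.4°, groundspeed 56.9 kt
Leg 2: desired track 66.4°; wind correction -22.9° → command heading 43.5°, groundspeed 62.9 kt
Leg 3: desired track 315.2°; wind correction +18.6° → command heading 333.8°, groundspeed 56.4 kt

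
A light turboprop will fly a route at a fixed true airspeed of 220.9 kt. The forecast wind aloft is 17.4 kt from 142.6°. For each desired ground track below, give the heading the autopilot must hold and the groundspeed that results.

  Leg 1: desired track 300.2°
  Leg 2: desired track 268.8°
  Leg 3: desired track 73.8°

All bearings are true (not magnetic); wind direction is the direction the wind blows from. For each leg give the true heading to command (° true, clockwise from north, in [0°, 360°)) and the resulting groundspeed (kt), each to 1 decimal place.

Leg 1: desired track 300.2°; wind correction -1.7° → command heading 298.5°, groundspeed 236.9 kt
Leg 2: desired track 268.8°; wind correction -3.6° → command heading 265.2°, groundspeed 230.7 kt
Leg 3: desired track 73.8°; wind correction +4.2° → command heading 78.0°, groundspeed 214.0 kt

Leg 1: heading=298.5°, groundspeed=236.9 kt
Leg 2: heading=265.2°, groundspeed=230.7 kt
Leg 3: heading=78.0°, groundspeed=214.0 kt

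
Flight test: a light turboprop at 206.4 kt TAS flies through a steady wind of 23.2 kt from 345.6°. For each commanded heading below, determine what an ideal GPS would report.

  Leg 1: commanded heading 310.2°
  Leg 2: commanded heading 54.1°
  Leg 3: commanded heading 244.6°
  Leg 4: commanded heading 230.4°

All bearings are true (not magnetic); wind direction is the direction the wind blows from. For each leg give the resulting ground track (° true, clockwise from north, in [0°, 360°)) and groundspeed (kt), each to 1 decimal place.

Leg 1: track=306.1°, groundspeed=188.0 kt
Leg 2: track=60.3°, groundspeed=199.1 kt
Leg 3: track=238.4°, groundspeed=212.1 kt
Leg 4: track=224.9°, groundspeed=217.3 kt

Leg 1: heading 310.2°; drift -4.1° → track 306.1°, groundspeed 188.0 kt
Leg 2: heading 54.1°; drift +6.2° → track 60.3°, groundspeed 199.1 kt
Leg 3: heading 244.6°; drift -6.2° → track 238.4°, groundspeed 212.1 kt
Leg 4: heading 230.4°; drift -5.5° → track 224.9°, groundspeed 217.3 kt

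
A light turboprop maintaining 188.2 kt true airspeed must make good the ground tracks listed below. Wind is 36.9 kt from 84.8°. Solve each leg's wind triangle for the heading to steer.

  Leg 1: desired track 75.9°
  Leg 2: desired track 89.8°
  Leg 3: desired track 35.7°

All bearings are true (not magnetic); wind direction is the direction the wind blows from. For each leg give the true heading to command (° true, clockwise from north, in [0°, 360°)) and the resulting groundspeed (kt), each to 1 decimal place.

Leg 1: heading=77.6°, groundspeed=151.7 kt
Leg 2: heading=88.8°, groundspeed=151.4 kt
Leg 3: heading=44.2°, groundspeed=162.0 kt

Leg 1: desired track 75.9°; wind correction +1.7° → command heading 77.6°, groundspeed 151.7 kt
Leg 2: desired track 89.8°; wind correction -1.0° → command heading 88.8°, groundspeed 151.4 kt
Leg 3: desired track 35.7°; wind correction +8.5° → command heading 44.2°, groundspeed 162.0 kt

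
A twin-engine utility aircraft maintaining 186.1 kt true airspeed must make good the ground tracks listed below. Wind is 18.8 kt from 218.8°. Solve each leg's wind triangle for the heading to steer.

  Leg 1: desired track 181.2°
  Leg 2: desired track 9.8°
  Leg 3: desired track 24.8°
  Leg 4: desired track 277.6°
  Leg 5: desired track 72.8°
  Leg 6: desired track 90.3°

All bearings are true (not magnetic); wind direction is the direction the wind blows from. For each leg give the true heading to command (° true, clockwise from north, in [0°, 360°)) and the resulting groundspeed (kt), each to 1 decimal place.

Leg 1: desired track 181.2°; wind correction +3.5° → command heading 184.7°, groundspeed 170.9 kt
Leg 2: desired track 9.8°; wind correction -2.8° → command heading 7.0°, groundspeed 202.3 kt
Leg 3: desired track 24.8°; wind correction -1.4° → command heading 23.4°, groundspeed 204.3 kt
Leg 4: desired track 277.6°; wind correction -5.0° → command heading 272.6°, groundspeed 175.7 kt
Leg 5: desired track 72.8°; wind correction +3.2° → command heading 76.0°, groundspeed 201.4 kt
Leg 6: desired track 90.3°; wind correction +4.5° → command heading 94.8°, groundspeed 197.2 kt

Leg 1: heading=184.7°, groundspeed=170.9 kt
Leg 2: heading=7.0°, groundspeed=202.3 kt
Leg 3: heading=23.4°, groundspeed=204.3 kt
Leg 4: heading=272.6°, groundspeed=175.7 kt
Leg 5: heading=76.0°, groundspeed=201.4 kt
Leg 6: heading=94.8°, groundspeed=197.2 kt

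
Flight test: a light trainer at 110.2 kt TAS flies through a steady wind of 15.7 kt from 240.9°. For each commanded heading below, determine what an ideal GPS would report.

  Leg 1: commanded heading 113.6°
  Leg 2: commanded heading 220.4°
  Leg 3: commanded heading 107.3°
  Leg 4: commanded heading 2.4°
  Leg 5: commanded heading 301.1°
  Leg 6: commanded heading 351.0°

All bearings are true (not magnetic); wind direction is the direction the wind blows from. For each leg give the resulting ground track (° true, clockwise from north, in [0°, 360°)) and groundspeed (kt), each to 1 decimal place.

Leg 1: track=107.6°, groundspeed=120.4 kt
Leg 2: track=217.1°, groundspeed=95.7 kt
Leg 3: track=101.9°, groundspeed=121.6 kt
Leg 4: track=8.9°, groundspeed=119.2 kt
Leg 5: track=308.7°, groundspeed=103.3 kt
Leg 6: track=358.3°, groundspeed=116.5 kt

Leg 1: heading 113.6°; drift -6.0° → track 107.6°, groundspeed 120.4 kt
Leg 2: heading 220.4°; drift -3.3° → track 217.1°, groundspeed 95.7 kt
Leg 3: heading 107.3°; drift -5.4° → track 101.9°, groundspeed 121.6 kt
Leg 4: heading 2.4°; drift +6.5° → track 8.9°, groundspeed 119.2 kt
Leg 5: heading 301.1°; drift +7.6° → track 308.7°, groundspeed 103.3 kt
Leg 6: heading 351.0°; drift +7.3° → track 358.3°, groundspeed 116.5 kt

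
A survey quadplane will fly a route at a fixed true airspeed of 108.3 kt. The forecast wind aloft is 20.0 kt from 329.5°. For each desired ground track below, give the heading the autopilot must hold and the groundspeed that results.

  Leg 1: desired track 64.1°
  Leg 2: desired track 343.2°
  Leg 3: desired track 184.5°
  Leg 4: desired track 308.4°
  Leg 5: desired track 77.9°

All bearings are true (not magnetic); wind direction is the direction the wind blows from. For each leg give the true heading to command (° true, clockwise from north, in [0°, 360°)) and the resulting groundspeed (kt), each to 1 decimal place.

Leg 1: heading=53.5°, groundspeed=108.1 kt
Leg 2: heading=340.7°, groundspeed=88.8 kt
Leg 3: heading=190.6°, groundspeed=124.1 kt
Leg 4: heading=312.2°, groundspeed=89.4 kt
Leg 5: heading=67.8°, groundspeed=112.9 kt

Leg 1: desired track 64.1°; wind correction -10.6° → command heading 53.5°, groundspeed 108.1 kt
Leg 2: desired track 343.2°; wind correction -2.5° → command heading 340.7°, groundspeed 88.8 kt
Leg 3: desired track 184.5°; wind correction +6.1° → command heading 190.6°, groundspeed 124.1 kt
Leg 4: desired track 308.4°; wind correction +3.8° → command heading 312.2°, groundspeed 89.4 kt
Leg 5: desired track 77.9°; wind correction -10.1° → command heading 67.8°, groundspeed 112.9 kt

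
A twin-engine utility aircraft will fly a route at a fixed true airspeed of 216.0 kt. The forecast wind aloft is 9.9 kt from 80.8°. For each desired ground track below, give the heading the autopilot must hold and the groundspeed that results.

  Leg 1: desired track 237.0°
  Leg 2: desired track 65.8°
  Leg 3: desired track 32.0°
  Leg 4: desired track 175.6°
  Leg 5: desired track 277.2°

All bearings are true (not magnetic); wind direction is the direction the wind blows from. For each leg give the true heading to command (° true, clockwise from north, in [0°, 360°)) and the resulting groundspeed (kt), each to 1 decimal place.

Leg 1: heading=235.9°, groundspeed=225.0 kt
Leg 2: heading=66.5°, groundspeed=206.4 kt
Leg 3: heading=34.0°, groundspeed=209.4 kt
Leg 4: heading=173.0°, groundspeed=216.6 kt
Leg 5: heading=277.9°, groundspeed=225.5 kt

Leg 1: desired track 237.0°; wind correction -1.1° → command heading 235.9°, groundspeed 225.0 kt
Leg 2: desired track 65.8°; wind correction +0.7° → command heading 66.5°, groundspeed 206.4 kt
Leg 3: desired track 32.0°; wind correction +2.0° → command heading 34.0°, groundspeed 209.4 kt
Leg 4: desired track 175.6°; wind correction -2.6° → command heading 173.0°, groundspeed 216.6 kt
Leg 5: desired track 277.2°; wind correction +0.7° → command heading 277.9°, groundspeed 225.5 kt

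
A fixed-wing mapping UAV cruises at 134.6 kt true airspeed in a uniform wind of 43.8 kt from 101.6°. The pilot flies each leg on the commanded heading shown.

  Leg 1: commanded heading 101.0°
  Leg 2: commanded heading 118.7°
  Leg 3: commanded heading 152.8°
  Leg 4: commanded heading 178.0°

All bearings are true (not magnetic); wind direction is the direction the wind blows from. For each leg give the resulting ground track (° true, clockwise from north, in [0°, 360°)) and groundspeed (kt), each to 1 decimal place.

Leg 1: track=100.7°, groundspeed=90.8 kt
Leg 2: track=126.6°, groundspeed=93.6 kt
Leg 3: track=170.5°, groundspeed=112.5 kt
Leg 4: track=196.9°, groundspeed=131.4 kt

Leg 1: heading 101.0°; drift -0.3° → track 100.7°, groundspeed 90.8 kt
Leg 2: heading 118.7°; drift +7.9° → track 126.6°, groundspeed 93.6 kt
Leg 3: heading 152.8°; drift +17.7° → track 170.5°, groundspeed 112.5 kt
Leg 4: heading 178.0°; drift +18.9° → track 196.9°, groundspeed 131.4 kt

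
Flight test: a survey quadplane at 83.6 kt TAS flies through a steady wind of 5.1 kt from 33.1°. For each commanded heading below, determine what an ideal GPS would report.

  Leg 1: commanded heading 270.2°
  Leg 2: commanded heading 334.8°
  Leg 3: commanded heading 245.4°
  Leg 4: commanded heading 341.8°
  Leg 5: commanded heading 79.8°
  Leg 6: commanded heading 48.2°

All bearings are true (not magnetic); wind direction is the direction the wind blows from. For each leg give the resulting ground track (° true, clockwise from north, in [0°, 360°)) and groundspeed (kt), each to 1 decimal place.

Leg 1: track=267.4°, groundspeed=86.5 kt
Leg 2: track=331.7°, groundspeed=81.0 kt
Leg 3: track=243.6°, groundspeed=88.0 kt
Leg 4: track=339.0°, groundspeed=80.5 kt
Leg 5: track=82.5°, groundspeed=80.2 kt
Leg 6: track=49.2°, groundspeed=78.7 kt

Leg 1: heading 270.2°; drift -2.8° → track 267.4°, groundspeed 86.5 kt
Leg 2: heading 334.8°; drift -3.1° → track 331.7°, groundspeed 81.0 kt
Leg 3: heading 245.4°; drift -1.8° → track 243.6°, groundspeed 88.0 kt
Leg 4: heading 341.8°; drift -2.8° → track 339.0°, groundspeed 80.5 kt
Leg 5: heading 79.8°; drift +2.7° → track 82.5°, groundspeed 80.2 kt
Leg 6: heading 48.2°; drift +1.0° → track 49.2°, groundspeed 78.7 kt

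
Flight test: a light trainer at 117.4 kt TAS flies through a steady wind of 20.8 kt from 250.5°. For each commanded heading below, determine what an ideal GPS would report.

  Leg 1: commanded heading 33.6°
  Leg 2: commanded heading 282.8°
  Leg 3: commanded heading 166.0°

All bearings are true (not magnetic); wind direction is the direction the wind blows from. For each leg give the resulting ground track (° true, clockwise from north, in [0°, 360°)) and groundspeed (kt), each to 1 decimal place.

Leg 1: heading 33.6°; drift +5.3° → track 38.9°, groundspeed 134.6 kt
Leg 2: heading 282.8°; drift +6.4° → track 289.2°, groundspeed 100.4 kt
Leg 3: heading 166.0°; drift -10.2° → track 155.8°, groundspeed 117.2 kt

Leg 1: track=38.9°, groundspeed=134.6 kt
Leg 2: track=289.2°, groundspeed=100.4 kt
Leg 3: track=155.8°, groundspeed=117.2 kt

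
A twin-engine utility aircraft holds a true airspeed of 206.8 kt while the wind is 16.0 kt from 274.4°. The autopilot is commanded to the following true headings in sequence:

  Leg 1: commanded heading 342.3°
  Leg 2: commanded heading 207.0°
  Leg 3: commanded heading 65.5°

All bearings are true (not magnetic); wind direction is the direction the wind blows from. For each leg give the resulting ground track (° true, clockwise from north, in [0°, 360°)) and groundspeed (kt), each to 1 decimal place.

Leg 1: heading 342.3°; drift +4.2° → track 346.5°, groundspeed 201.3 kt
Leg 2: heading 207.0°; drift -4.2° → track 202.8°, groundspeed 201.2 kt
Leg 3: heading 65.5°; drift +2.0° → track 67.5°, groundspeed 220.9 kt

Leg 1: track=346.5°, groundspeed=201.3 kt
Leg 2: track=202.8°, groundspeed=201.2 kt
Leg 3: track=67.5°, groundspeed=220.9 kt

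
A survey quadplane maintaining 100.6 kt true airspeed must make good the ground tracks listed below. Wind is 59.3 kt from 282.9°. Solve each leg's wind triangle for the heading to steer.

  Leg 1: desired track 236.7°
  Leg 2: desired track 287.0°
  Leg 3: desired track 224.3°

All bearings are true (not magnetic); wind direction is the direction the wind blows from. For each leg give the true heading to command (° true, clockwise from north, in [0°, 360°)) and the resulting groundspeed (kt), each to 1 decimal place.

Leg 1: desired track 236.7°; wind correction +25.2° → command heading 261.9°, groundspeed 50.0 kt
Leg 2: desired track 287.0°; wind correction -2.4° → command heading 284.6°, groundspeed 41.4 kt
Leg 3: desired track 224.3°; wind correction +30.2° → command heading 254.5°, groundspeed 56.0 kt

Leg 1: heading=261.9°, groundspeed=50.0 kt
Leg 2: heading=284.6°, groundspeed=41.4 kt
Leg 3: heading=254.5°, groundspeed=56.0 kt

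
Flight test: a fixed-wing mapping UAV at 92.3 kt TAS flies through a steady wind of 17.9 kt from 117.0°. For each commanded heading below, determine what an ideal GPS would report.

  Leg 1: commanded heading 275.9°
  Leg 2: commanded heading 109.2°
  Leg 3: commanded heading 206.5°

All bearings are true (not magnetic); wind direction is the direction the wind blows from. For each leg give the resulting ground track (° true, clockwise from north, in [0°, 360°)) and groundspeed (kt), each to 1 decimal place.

Leg 1: heading 275.9°; drift +3.4° → track 279.3°, groundspeed 109.2 kt
Leg 2: heading 109.2°; drift -1.9° → track 107.3°, groundspeed 74.6 kt
Leg 3: heading 206.5°; drift +11.0° → track 217.5°, groundspeed 93.9 kt

Leg 1: track=279.3°, groundspeed=109.2 kt
Leg 2: track=107.3°, groundspeed=74.6 kt
Leg 3: track=217.5°, groundspeed=93.9 kt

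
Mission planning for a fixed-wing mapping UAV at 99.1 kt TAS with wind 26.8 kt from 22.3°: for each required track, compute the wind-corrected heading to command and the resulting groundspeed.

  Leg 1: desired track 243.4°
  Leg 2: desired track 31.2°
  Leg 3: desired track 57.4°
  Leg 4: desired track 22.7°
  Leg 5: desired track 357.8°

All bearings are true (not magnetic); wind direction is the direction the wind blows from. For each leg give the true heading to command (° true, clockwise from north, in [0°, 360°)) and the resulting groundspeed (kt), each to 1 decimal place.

Leg 1: heading=253.6°, groundspeed=117.7 kt
Leg 2: heading=28.8°, groundspeed=72.5 kt
Leg 3: heading=48.5°, groundspeed=76.0 kt
Leg 4: heading=22.6°, groundspeed=72.3 kt
Leg 5: heading=4.2°, groundspeed=74.1 kt

Leg 1: desired track 243.4°; wind correction +10.2° → command heading 253.6°, groundspeed 117.7 kt
Leg 2: desired track 31.2°; wind correction -2.4° → command heading 28.8°, groundspeed 72.5 kt
Leg 3: desired track 57.4°; wind correction -8.9° → command heading 48.5°, groundspeed 76.0 kt
Leg 4: desired track 22.7°; wind correction -0.1° → command heading 22.6°, groundspeed 72.3 kt
Leg 5: desired track 357.8°; wind correction +6.4° → command heading 4.2°, groundspeed 74.1 kt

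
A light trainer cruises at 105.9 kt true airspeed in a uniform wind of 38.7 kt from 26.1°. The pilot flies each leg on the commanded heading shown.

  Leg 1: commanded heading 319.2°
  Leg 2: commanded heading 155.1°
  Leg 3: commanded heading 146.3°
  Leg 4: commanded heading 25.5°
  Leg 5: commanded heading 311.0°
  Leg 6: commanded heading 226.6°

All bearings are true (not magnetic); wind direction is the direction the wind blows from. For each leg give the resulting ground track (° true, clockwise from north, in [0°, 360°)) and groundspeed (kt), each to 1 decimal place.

Leg 1: track=297.8°, groundspeed=97.5 kt
Leg 2: track=168.1°, groundspeed=133.7 kt
Leg 3: track=161.2°, groundspeed=129.8 kt
Leg 4: track=25.2°, groundspeed=67.2 kt
Leg 5: track=289.7°, groundspeed=103.0 kt
Leg 6: track=221.2°, groundspeed=142.8 kt

Leg 1: heading 319.2°; drift -21.4° → track 297.8°, groundspeed 97.5 kt
Leg 2: heading 155.1°; drift +13.0° → track 168.1°, groundspeed 133.7 kt
Leg 3: heading 146.3°; drift +14.9° → track 161.2°, groundspeed 129.8 kt
Leg 4: heading 25.5°; drift -0.3° → track 25.2°, groundspeed 67.2 kt
Leg 5: heading 311.0°; drift -21.3° → track 289.7°, groundspeed 103.0 kt
Leg 6: heading 226.6°; drift -5.4° → track 221.2°, groundspeed 142.8 kt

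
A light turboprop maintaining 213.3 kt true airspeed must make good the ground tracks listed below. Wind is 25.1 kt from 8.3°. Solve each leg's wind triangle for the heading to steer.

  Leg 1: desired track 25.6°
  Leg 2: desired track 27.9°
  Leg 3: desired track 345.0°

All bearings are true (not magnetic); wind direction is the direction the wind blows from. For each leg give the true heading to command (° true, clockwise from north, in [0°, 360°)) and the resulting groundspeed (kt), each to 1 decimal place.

Leg 1: desired track 25.6°; wind correction -2.0° → command heading 23.6°, groundspeed 189.2 kt
Leg 2: desired track 27.9°; wind correction -2.3° → command heading 25.6°, groundspeed 189.5 kt
Leg 3: desired track 345.0°; wind correction +2.7° → command heading 347.7°, groundspeed 190.0 kt

Leg 1: heading=23.6°, groundspeed=189.2 kt
Leg 2: heading=25.6°, groundspeed=189.5 kt
Leg 3: heading=347.7°, groundspeed=190.0 kt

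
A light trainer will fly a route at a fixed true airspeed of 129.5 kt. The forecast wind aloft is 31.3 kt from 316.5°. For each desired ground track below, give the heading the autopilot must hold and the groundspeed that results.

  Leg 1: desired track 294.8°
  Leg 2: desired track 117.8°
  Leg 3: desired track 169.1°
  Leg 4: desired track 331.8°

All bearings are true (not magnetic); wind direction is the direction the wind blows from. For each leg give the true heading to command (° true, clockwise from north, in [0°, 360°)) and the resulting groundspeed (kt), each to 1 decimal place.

Leg 1: desired track 294.8°; wind correction +5.1° → command heading 299.9°, groundspeed 99.9 kt
Leg 2: desired track 117.8°; wind correction -4.4° → command heading 113.4°, groundspeed 158.8 kt
Leg 3: desired track 169.1°; wind correction +7.5° → command heading 176.6°, groundspeed 154.8 kt
Leg 4: desired track 331.8°; wind correction -3.7° → command heading 328.1°, groundspeed 99.0 kt

Leg 1: heading=299.9°, groundspeed=99.9 kt
Leg 2: heading=113.4°, groundspeed=158.8 kt
Leg 3: heading=176.6°, groundspeed=154.8 kt
Leg 4: heading=328.1°, groundspeed=99.0 kt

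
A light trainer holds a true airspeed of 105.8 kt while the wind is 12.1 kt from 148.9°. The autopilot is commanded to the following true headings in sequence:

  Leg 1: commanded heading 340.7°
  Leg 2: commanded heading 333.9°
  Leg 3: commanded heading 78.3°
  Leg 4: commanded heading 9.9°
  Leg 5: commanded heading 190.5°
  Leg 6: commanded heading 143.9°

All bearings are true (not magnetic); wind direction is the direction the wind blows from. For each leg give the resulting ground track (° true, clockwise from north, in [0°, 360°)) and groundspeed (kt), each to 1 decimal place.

Leg 1: track=339.5°, groundspeed=117.7 kt
Leg 2: track=333.4°, groundspeed=117.9 kt
Leg 3: track=71.9°, groundspeed=102.4 kt
Leg 4: track=5.9°, groundspeed=115.2 kt
Leg 5: track=195.2°, groundspeed=97.1 kt
Leg 6: track=143.3°, groundspeed=93.8 kt

Leg 1: heading 340.7°; drift -1.2° → track 339.5°, groundspeed 117.7 kt
Leg 2: heading 333.9°; drift -0.5° → track 333.4°, groundspeed 117.9 kt
Leg 3: heading 78.3°; drift -6.4° → track 71.9°, groundspeed 102.4 kt
Leg 4: heading 9.9°; drift -4.0° → track 5.9°, groundspeed 115.2 kt
Leg 5: heading 190.5°; drift +4.7° → track 195.2°, groundspeed 97.1 kt
Leg 6: heading 143.9°; drift -0.6° → track 143.3°, groundspeed 93.8 kt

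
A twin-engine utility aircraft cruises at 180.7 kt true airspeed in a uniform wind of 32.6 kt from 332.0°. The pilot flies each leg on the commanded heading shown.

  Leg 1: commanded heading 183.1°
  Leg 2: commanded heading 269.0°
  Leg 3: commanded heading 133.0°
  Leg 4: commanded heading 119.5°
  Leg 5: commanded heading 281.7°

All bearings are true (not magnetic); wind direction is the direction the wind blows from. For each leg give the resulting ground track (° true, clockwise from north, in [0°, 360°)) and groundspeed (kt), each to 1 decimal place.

Leg 1: heading 183.1°; drift -4.6° → track 178.5°, groundspeed 209.3 kt
Leg 2: heading 269.0°; drift -9.9° → track 259.1°, groundspeed 168.4 kt
Leg 3: heading 133.0°; drift +2.9° → track 135.9°, groundspeed 211.8 kt
Leg 4: heading 119.5°; drift +4.8° → track 124.3°, groundspeed 208.9 kt
Leg 5: heading 281.7°; drift -8.9° → track 272.8°, groundspeed 161.8 kt

Leg 1: track=178.5°, groundspeed=209.3 kt
Leg 2: track=259.1°, groundspeed=168.4 kt
Leg 3: track=135.9°, groundspeed=211.8 kt
Leg 4: track=124.3°, groundspeed=208.9 kt
Leg 5: track=272.8°, groundspeed=161.8 kt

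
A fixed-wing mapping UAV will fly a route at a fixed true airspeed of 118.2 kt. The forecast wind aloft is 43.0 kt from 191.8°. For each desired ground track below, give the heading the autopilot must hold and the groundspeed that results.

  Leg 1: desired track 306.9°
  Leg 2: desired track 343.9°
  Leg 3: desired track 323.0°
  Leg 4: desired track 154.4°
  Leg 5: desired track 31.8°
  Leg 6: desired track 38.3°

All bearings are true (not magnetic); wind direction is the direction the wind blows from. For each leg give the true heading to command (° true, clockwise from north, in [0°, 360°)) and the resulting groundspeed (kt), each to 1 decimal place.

Leg 1: desired track 306.9°; wind correction -19.2° → command heading 287.7°, groundspeed 129.8 kt
Leg 2: desired track 343.9°; wind correction -9.8° → command heading 334.1°, groundspeed 154.5 kt
Leg 3: desired track 323.0°; wind correction -15.9° → command heading 307.1°, groundspeed 142.0 kt
Leg 4: desired track 154.4°; wind correction +12.8° → command heading 167.2°, groundspeed 81.1 kt
Leg 5: desired track 31.8°; wind correction +7.1° → command heading 38.9°, groundspeed 157.7 kt
Leg 6: desired track 38.3°; wind correction +9.3° → command heading 47.6°, groundspeed 155.1 kt

Leg 1: heading=287.7°, groundspeed=129.8 kt
Leg 2: heading=334.1°, groundspeed=154.5 kt
Leg 3: heading=307.1°, groundspeed=142.0 kt
Leg 4: heading=167.2°, groundspeed=81.1 kt
Leg 5: heading=38.9°, groundspeed=157.7 kt
Leg 6: heading=47.6°, groundspeed=155.1 kt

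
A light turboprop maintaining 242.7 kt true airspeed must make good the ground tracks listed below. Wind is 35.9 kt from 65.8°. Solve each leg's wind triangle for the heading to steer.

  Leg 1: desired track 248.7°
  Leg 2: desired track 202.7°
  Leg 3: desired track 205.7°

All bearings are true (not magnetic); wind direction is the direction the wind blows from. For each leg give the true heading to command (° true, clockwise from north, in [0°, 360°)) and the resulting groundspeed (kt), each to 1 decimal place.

Leg 1: heading=249.1°, groundspeed=278.5 kt
Leg 2: heading=196.9°, groundspeed=267.7 kt
Leg 3: heading=200.2°, groundspeed=269.1 kt

Leg 1: desired track 248.7°; wind correction +0.4° → command heading 249.1°, groundspeed 278.5 kt
Leg 2: desired track 202.7°; wind correction -5.8° → command heading 196.9°, groundspeed 267.7 kt
Leg 3: desired track 205.7°; wind correction -5.5° → command heading 200.2°, groundspeed 269.1 kt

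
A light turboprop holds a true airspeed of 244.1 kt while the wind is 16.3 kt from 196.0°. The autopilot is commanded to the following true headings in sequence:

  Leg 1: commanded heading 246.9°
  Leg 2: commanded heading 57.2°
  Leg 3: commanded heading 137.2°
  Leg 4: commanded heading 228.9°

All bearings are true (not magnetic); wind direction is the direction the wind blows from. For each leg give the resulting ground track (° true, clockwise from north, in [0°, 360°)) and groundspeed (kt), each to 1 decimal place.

Leg 1: heading 246.9°; drift +3.1° → track 250.0°, groundspeed 234.2 kt
Leg 2: heading 57.2°; drift -2.4° → track 54.8°, groundspeed 256.6 kt
Leg 3: heading 137.2°; drift -3.4° → track 133.8°, groundspeed 236.1 kt
Leg 4: heading 228.9°; drift +2.2° → track 231.1°, groundspeed 230.6 kt

Leg 1: track=250.0°, groundspeed=234.2 kt
Leg 2: track=54.8°, groundspeed=256.6 kt
Leg 3: track=133.8°, groundspeed=236.1 kt
Leg 4: track=231.1°, groundspeed=230.6 kt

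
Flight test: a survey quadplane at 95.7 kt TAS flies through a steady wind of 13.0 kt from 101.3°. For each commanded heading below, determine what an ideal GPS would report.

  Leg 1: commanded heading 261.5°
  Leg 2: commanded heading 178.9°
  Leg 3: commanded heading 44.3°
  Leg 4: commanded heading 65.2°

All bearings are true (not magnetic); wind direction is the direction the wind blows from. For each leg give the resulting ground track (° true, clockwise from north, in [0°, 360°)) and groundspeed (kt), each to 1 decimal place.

Leg 1: heading 261.5°; drift +2.3° → track 263.8°, groundspeed 108.0 kt
Leg 2: heading 178.9°; drift +7.8° → track 186.7°, groundspeed 93.8 kt
Leg 3: heading 44.3°; drift -7.0° → track 37.3°, groundspeed 89.3 kt
Leg 4: heading 65.2°; drift -5.1° → track 60.1°, groundspeed 85.5 kt

Leg 1: track=263.8°, groundspeed=108.0 kt
Leg 2: track=186.7°, groundspeed=93.8 kt
Leg 3: track=37.3°, groundspeed=89.3 kt
Leg 4: track=60.1°, groundspeed=85.5 kt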